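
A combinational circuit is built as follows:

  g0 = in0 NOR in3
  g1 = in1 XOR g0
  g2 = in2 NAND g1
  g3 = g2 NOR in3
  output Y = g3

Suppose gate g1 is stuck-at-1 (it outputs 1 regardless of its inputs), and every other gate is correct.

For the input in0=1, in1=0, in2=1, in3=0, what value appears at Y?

1

Propagate with g1 forced: g0=0, g1=1 [stuck-at-1], g2=0, g3=1.
So Y = 1. (Without the fault it would be 0.)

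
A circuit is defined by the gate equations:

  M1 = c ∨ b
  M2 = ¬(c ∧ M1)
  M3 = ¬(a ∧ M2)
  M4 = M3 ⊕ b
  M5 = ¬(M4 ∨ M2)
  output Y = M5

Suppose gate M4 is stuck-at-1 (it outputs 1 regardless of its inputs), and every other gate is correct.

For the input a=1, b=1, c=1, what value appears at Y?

Propagate with M4 forced: M1=1, M2=0, M3=1, M4=1 [stuck-at-1], M5=0.
So Y = 0. (Without the fault it would be 1.)

0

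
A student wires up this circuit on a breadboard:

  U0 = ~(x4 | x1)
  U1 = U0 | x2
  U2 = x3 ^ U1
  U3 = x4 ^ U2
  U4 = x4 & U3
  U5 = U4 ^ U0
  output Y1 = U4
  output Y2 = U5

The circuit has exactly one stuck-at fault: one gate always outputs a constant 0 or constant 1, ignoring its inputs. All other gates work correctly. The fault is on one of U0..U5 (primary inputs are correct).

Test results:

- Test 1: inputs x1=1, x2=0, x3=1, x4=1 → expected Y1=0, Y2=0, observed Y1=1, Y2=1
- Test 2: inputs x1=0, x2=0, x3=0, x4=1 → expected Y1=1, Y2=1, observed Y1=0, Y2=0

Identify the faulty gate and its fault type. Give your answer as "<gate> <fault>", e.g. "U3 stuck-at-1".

U1 stuck-at-1

Fault-free values for test 1 (x1=1, x2=0, x3=1, x4=1): U0=0, U1=0, U2=1, U3=0, U4=0, U5=0, giving Y1=0, Y2=0. Observed Y1=1, Y2=1.
Test 1: faults giving observed Y1=1, Y2=1 are {U1 stuck-at-1, U2 stuck-at-0, U3 stuck-at-1, U4 stuck-at-1}.
Test 2 (x1=0, x2=0, x3=0, x4=1): fault-free U0=0, U1=0, U2=0, U3=1, U4=1, U5=1 → Y1=1, Y2=1; observed Y1=0, Y2=0. Eliminates U2 stuck-at-0, U3 stuck-at-1, U4 stuck-at-1.
Only U1 stuck-at-1 is consistent with every test.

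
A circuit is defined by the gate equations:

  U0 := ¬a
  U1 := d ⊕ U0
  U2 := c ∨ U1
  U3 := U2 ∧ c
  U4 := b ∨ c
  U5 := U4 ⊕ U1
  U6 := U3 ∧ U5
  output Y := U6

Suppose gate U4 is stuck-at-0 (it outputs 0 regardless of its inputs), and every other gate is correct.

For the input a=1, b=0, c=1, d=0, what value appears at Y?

Propagate with U4 forced: U0=0, U1=0, U2=1, U3=1, U4=0 [stuck-at-0], U5=0, U6=0.
So Y = 0. (Without the fault it would be 1.)

0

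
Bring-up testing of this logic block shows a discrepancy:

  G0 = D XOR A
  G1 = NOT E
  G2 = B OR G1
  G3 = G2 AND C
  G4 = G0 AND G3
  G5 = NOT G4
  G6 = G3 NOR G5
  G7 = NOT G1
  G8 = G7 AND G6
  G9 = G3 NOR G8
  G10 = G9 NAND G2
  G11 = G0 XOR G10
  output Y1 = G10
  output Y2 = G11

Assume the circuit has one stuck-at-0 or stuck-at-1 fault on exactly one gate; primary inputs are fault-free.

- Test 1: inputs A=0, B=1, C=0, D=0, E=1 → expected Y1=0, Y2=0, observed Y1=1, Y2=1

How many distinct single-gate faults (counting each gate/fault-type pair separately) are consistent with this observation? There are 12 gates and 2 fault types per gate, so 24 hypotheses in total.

8

Fault-free: G0=0, G1=0, G2=1, G3=0, G4=0, G5=1, G6=0, G7=1, G8=0, G9=1, G10=0, G11=0 → Y1=0, Y2=0. Observed Y1=1, Y2=1.
  G0: none of the 2 fault types match ✗
  G1: none of the 2 fault types match ✗
  G2: stuck-at-0 ✓; others ✗
  G3: stuck-at-1 ✓; others ✗
  G4: stuck-at-1 ✓; others ✗
  G5: stuck-at-0 ✓; others ✗
  G6: stuck-at-1 ✓; others ✗
  G7: none of the 2 fault types match ✗
  G8: stuck-at-1 ✓; others ✗
  G9: stuck-at-0 ✓; others ✗
  G10: stuck-at-1 ✓; others ✗
  G11: none of the 2 fault types match ✗
Consistent faults: {G2 stuck-at-0, G3 stuck-at-1, G4 stuck-at-1, G5 stuck-at-0, G6 stuck-at-1, G8 stuck-at-1, G9 stuck-at-0, G10 stuck-at-1} — 8 in all.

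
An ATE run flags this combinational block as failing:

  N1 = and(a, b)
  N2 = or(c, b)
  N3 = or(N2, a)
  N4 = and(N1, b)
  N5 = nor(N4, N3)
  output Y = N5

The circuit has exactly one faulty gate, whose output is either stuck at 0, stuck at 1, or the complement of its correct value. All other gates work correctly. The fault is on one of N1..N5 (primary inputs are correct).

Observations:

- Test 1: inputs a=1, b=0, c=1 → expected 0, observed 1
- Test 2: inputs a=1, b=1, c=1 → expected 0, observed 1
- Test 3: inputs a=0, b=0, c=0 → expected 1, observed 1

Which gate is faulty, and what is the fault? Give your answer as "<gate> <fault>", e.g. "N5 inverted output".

N5 stuck-at-1

Fault-free values for test 1 (a=1, b=0, c=1): N1=0, N2=1, N3=1, N4=0, N5=0, giving Y=0. Observed 1.
Test 1: faults giving observed 1 are {N3 stuck-at-0, N3 inverted output, N5 stuck-at-1, N5 inverted output}.
Test 2 (a=1, b=1, c=1): fault-free N1=1, N2=1, N3=1, N4=1, N5=0 → 0; observed 1. Eliminates N3 stuck-at-0, N3 inverted output.
Test 3 (a=0, b=0, c=0): fault-free N1=0, N2=0, N3=0, N4=0, N5=1 → 1; observed 1. Eliminates N5 inverted output.
Only N5 stuck-at-1 is consistent with every test.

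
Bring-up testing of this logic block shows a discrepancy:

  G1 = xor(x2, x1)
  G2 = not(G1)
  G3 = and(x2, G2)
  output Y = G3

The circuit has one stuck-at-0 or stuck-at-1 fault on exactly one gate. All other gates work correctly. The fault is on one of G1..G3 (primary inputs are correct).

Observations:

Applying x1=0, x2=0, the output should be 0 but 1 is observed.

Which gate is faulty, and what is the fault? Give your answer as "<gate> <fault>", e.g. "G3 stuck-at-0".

Fault-free values for test 1 (x1=0, x2=0): G1=0, G2=1, G3=0, giving Y=0. Observed 1.
Test 1: faults giving observed 1 are {G3 stuck-at-1}.
Only G3 stuck-at-1 is consistent with every test.

G3 stuck-at-1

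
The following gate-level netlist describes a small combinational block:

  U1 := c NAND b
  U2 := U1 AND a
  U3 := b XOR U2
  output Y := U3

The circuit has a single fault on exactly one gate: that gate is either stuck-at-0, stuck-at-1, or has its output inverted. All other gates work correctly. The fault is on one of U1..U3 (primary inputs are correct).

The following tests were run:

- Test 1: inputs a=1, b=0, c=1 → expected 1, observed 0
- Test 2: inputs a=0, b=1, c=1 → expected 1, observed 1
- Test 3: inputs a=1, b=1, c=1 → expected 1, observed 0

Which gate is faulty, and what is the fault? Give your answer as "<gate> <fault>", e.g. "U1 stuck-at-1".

Fault-free values for test 1 (a=1, b=0, c=1): U1=1, U2=1, U3=1, giving Y=1. Observed 0.
Test 1: faults giving observed 0 are {U1 stuck-at-0, U1 inverted output, U2 stuck-at-0, U2 inverted output, U3 stuck-at-0, U3 inverted output}.
Test 2 (a=0, b=1, c=1): fault-free U1=0, U2=0, U3=1 → 1; observed 1. Eliminates U2 inverted output, U3 stuck-at-0, U3 inverted output.
Test 3 (a=1, b=1, c=1): fault-free U1=0, U2=0, U3=1 → 1; observed 0. Eliminates U1 stuck-at-0, U2 stuck-at-0.
Only U1 inverted output is consistent with every test.

U1 inverted output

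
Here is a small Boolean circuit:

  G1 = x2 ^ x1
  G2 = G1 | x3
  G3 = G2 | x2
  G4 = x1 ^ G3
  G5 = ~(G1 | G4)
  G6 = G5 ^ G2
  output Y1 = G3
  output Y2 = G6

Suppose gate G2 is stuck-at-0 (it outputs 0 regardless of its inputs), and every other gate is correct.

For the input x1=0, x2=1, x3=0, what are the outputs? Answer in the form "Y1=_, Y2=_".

Y1=1, Y2=0

Propagate with G2 forced: G1=1, G2=0 [stuck-at-0], G3=1, G4=1, G5=0, G6=0.
So the outputs are Y1=1, Y2=0. (Without the fault they would be Y1=1, Y2=1.)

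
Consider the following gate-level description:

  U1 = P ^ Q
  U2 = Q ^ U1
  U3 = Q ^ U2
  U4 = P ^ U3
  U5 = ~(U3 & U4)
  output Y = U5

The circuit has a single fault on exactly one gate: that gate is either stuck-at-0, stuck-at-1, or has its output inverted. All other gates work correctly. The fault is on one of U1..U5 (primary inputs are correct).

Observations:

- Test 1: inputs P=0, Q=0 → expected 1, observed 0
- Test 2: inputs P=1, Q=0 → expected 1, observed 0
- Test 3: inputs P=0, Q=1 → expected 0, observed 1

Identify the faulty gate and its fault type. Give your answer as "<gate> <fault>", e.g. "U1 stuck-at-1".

U5 inverted output

Fault-free values for test 1 (P=0, Q=0): U1=0, U2=0, U3=0, U4=0, U5=1, giving Y=1. Observed 0.
Test 1: faults giving observed 0 are {U1 stuck-at-1, U1 inverted output, U2 stuck-at-1, U2 inverted output, U3 stuck-at-1, U3 inverted output, U5 stuck-at-0, U5 inverted output}.
Test 2 (P=1, Q=0): fault-free U1=1, U2=1, U3=1, U4=0, U5=1 → 1; observed 0. Eliminates U1 stuck-at-1, U1 inverted output, U2 stuck-at-1, U2 inverted output, U3 stuck-at-1, U3 inverted output.
Test 3 (P=0, Q=1): fault-free U1=1, U2=0, U3=1, U4=1, U5=0 → 0; observed 1. Eliminates U5 stuck-at-0.
Only U5 inverted output is consistent with every test.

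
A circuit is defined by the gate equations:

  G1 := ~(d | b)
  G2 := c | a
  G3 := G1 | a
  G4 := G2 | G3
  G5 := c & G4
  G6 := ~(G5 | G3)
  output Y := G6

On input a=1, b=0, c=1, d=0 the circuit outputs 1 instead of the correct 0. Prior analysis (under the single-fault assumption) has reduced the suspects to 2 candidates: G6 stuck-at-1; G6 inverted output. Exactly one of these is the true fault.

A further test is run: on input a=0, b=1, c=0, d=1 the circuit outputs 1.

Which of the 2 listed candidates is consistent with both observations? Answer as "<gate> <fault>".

G6 stuck-at-1

Evaluate each candidate on input a=0, b=1, c=0, d=1:
  G6 stuck-at-1: G1=0, G2=0, G3=0, G4=0, G5=0, G6=1 [stuck-at-1] → 1 — matches
  G6 inverted output: G1=0, G2=0, G3=0, G4=0, G5=0, G6=0 [inverted output] → 0 — eliminated
Only G6 stuck-at-1 reproduces the observed 1.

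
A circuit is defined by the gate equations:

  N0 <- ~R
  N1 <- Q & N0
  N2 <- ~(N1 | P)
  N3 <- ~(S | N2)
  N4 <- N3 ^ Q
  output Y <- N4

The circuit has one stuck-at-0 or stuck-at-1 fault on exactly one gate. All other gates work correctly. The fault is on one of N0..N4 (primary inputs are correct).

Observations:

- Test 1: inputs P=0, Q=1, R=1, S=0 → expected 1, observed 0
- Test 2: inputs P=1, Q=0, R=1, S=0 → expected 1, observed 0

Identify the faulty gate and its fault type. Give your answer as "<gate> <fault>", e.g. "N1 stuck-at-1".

N4 stuck-at-0

Fault-free values for test 1 (P=0, Q=1, R=1, S=0): N0=0, N1=0, N2=1, N3=0, N4=1, giving Y=1. Observed 0.
Test 1: faults giving observed 0 are {N0 stuck-at-1, N1 stuck-at-1, N2 stuck-at-0, N3 stuck-at-1, N4 stuck-at-0}.
Test 2 (P=1, Q=0, R=1, S=0): fault-free N0=0, N1=0, N2=0, N3=1, N4=1 → 1; observed 0. Eliminates N0 stuck-at-1, N1 stuck-at-1, N2 stuck-at-0, N3 stuck-at-1.
Only N4 stuck-at-0 is consistent with every test.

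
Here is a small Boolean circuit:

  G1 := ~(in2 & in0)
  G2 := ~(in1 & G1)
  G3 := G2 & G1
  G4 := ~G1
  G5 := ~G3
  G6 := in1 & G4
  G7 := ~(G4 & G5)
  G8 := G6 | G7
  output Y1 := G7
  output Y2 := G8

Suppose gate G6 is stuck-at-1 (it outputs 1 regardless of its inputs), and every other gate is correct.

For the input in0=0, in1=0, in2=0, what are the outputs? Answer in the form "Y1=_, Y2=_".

Y1=1, Y2=1

Propagate with G6 forced: G1=1, G2=1, G3=1, G4=0, G5=0, G6=1 [stuck-at-1], G7=1, G8=1.
So the outputs are Y1=1, Y2=1. (Same as the fault-free value — the fault is masked on this input.)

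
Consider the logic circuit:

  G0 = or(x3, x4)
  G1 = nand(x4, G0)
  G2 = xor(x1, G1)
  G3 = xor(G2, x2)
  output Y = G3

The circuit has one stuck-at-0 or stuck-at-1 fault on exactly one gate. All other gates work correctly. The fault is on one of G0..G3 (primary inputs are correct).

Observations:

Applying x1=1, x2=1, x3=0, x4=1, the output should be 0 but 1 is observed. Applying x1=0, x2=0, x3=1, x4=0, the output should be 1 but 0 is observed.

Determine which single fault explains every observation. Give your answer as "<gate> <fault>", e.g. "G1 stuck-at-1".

G2 stuck-at-0

Fault-free values for test 1 (x1=1, x2=1, x3=0, x4=1): G0=1, G1=0, G2=1, G3=0, giving Y=0. Observed 1.
Test 1: faults giving observed 1 are {G0 stuck-at-0, G1 stuck-at-1, G2 stuck-at-0, G3 stuck-at-1}.
Test 2 (x1=0, x2=0, x3=1, x4=0): fault-free G0=1, G1=1, G2=1, G3=1 → 1; observed 0. Eliminates G0 stuck-at-0, G1 stuck-at-1, G3 stuck-at-1.
Only G2 stuck-at-0 is consistent with every test.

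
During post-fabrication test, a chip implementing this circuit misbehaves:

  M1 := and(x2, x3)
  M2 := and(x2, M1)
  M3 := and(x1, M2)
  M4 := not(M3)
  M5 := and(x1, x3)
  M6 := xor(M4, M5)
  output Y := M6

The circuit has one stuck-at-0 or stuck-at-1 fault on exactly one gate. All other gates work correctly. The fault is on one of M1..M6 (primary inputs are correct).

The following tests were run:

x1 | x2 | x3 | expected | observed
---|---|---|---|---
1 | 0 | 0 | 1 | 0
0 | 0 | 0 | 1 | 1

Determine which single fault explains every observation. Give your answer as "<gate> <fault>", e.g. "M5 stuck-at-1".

Fault-free values for test 1 (x1=1, x2=0, x3=0): M1=0, M2=0, M3=0, M4=1, M5=0, M6=1, giving Y=1. Observed 0.
Test 1: faults giving observed 0 are {M2 stuck-at-1, M3 stuck-at-1, M4 stuck-at-0, M5 stuck-at-1, M6 stuck-at-0}.
Test 2 (x1=0, x2=0, x3=0): fault-free M1=0, M2=0, M3=0, M4=1, M5=0, M6=1 → 1; observed 1. Eliminates M3 stuck-at-1, M4 stuck-at-0, M5 stuck-at-1, M6 stuck-at-0.
Only M2 stuck-at-1 is consistent with every test.

M2 stuck-at-1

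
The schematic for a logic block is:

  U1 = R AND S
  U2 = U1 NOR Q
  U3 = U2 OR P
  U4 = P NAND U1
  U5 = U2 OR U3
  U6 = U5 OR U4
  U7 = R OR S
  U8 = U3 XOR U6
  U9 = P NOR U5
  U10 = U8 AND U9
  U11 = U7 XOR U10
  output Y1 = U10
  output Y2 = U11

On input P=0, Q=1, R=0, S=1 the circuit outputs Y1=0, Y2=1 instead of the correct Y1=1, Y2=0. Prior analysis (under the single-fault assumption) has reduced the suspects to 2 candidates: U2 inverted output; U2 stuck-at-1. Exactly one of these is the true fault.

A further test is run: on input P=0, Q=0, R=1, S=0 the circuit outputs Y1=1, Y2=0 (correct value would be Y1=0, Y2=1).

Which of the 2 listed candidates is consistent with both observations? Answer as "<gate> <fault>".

Evaluate each candidate on input P=0, Q=0, R=1, S=0:
  U2 inverted output: U1=0, U2=0 [inverted output], U3=0, U4=1, U5=0, U6=1, U7=1, U8=1, U9=1, U10=1, U11=0 → Y1=1, Y2=0 — matches
  U2 stuck-at-1: U1=0, U2=1 [stuck-at-1], U3=1, U4=1, U5=1, U6=1, U7=1, U8=0, U9=0, U10=0, U11=1 → Y1=0, Y2=1 — eliminated
Only U2 inverted output reproduces the observed Y1=1, Y2=0.

U2 inverted output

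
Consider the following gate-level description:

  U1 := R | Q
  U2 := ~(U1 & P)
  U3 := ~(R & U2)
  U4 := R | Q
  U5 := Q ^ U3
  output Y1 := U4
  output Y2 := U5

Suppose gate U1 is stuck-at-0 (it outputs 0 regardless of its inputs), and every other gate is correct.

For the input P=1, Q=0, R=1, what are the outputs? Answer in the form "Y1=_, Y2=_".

Y1=1, Y2=0

Propagate with U1 forced: U1=0 [stuck-at-0], U2=1, U3=0, U4=1, U5=0.
So the outputs are Y1=1, Y2=0. (Without the fault they would be Y1=1, Y2=1.)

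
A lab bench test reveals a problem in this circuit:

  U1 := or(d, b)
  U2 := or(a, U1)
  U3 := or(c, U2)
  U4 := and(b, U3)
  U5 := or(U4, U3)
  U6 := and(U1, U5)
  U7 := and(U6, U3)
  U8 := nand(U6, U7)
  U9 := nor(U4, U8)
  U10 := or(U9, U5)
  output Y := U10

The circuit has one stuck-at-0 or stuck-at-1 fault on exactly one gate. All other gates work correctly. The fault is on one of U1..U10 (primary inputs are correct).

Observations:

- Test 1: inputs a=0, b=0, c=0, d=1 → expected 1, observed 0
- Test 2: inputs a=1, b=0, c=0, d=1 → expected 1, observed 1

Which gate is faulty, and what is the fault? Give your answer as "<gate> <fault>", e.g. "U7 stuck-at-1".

Fault-free values for test 1 (a=0, b=0, c=0, d=1): U1=1, U2=1, U3=1, U4=0, U5=1, U6=1, U7=1, U8=0, U9=1, U10=1, giving Y=1. Observed 0.
Test 1: faults giving observed 0 are {U1 stuck-at-0, U2 stuck-at-0, U3 stuck-at-0, U5 stuck-at-0, U10 stuck-at-0}.
Test 2 (a=1, b=0, c=0, d=1): fault-free U1=1, U2=1, U3=1, U4=0, U5=1, U6=1, U7=1, U8=0, U9=1, U10=1 → 1; observed 1. Eliminates U2 stuck-at-0, U3 stuck-at-0, U5 stuck-at-0, U10 stuck-at-0.
Only U1 stuck-at-0 is consistent with every test.

U1 stuck-at-0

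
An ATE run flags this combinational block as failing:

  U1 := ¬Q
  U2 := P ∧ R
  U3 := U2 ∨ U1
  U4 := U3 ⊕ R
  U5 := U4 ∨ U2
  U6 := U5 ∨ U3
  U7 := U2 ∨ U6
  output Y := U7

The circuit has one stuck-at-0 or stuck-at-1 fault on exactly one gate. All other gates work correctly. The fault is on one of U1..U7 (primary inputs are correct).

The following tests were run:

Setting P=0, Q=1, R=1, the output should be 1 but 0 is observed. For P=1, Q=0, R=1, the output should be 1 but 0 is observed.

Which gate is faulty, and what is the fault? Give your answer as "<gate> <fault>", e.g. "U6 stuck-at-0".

U7 stuck-at-0

Fault-free values for test 1 (P=0, Q=1, R=1): U1=0, U2=0, U3=0, U4=1, U5=1, U6=1, U7=1, giving Y=1. Observed 0.
Test 1: faults giving observed 0 are {U4 stuck-at-0, U5 stuck-at-0, U6 stuck-at-0, U7 stuck-at-0}.
Test 2 (P=1, Q=0, R=1): fault-free U1=1, U2=1, U3=1, U4=0, U5=1, U6=1, U7=1 → 1; observed 0. Eliminates U4 stuck-at-0, U5 stuck-at-0, U6 stuck-at-0.
Only U7 stuck-at-0 is consistent with every test.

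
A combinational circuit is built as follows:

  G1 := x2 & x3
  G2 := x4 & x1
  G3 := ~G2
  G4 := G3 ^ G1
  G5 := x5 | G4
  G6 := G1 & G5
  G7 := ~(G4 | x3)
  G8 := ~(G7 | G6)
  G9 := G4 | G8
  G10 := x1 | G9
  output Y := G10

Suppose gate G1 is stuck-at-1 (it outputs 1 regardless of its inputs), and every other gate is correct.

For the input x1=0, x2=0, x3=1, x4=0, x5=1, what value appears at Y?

0

Propagate with G1 forced: G1=1 [stuck-at-1], G2=0, G3=1, G4=0, G5=1, G6=1, G7=0, G8=0, G9=0, G10=0.
So Y = 0. (Without the fault it would be 1.)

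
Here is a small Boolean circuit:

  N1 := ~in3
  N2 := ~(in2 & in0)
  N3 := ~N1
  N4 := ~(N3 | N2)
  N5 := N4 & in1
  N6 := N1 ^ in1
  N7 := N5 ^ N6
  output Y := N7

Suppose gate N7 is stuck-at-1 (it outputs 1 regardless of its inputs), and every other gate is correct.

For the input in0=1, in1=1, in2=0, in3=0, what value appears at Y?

Propagate with N7 forced: N1=1, N2=1, N3=0, N4=0, N5=0, N6=0, N7=1 [stuck-at-1].
So Y = 1. (Without the fault it would be 0.)

1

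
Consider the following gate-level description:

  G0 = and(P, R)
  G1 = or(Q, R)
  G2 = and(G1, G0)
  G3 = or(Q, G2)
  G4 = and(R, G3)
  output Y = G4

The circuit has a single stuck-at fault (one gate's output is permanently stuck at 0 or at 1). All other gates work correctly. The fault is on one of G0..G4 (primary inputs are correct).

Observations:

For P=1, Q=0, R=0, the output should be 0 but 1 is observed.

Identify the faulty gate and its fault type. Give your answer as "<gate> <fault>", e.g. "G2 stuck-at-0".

G4 stuck-at-1

Fault-free values for test 1 (P=1, Q=0, R=0): G0=0, G1=0, G2=0, G3=0, G4=0, giving Y=0. Observed 1.
Test 1: faults giving observed 1 are {G4 stuck-at-1}.
Only G4 stuck-at-1 is consistent with every test.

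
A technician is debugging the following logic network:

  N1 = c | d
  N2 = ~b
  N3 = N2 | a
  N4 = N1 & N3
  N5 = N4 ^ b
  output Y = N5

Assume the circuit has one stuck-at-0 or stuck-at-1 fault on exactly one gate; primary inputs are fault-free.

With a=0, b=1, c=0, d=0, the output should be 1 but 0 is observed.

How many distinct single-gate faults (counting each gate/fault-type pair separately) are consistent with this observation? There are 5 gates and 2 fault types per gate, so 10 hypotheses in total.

2

Fault-free: N1=0, N2=0, N3=0, N4=0, N5=1 → 1. Observed 0.
  N1 stuck-at-0: output 1 ✗
  N1 stuck-at-1: output 1 ✗
  N2 stuck-at-0: output 1 ✗
  N2 stuck-at-1: output 1 ✗
  N3 stuck-at-0: output 1 ✗
  N3 stuck-at-1: output 1 ✗
  N4 stuck-at-0: output 1 ✗
  N4 stuck-at-1: output 0 ✓
  N5 stuck-at-0: output 0 ✓
  N5 stuck-at-1: output 1 ✗
Consistent faults: {N4 stuck-at-1, N5 stuck-at-0} — 2 in all.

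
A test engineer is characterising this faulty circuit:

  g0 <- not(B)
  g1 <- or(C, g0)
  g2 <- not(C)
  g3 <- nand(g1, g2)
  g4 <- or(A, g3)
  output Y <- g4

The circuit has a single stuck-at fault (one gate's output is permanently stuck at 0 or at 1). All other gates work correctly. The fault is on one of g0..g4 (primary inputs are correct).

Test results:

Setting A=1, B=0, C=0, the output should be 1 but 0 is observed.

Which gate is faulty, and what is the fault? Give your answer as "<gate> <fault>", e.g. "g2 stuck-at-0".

g4 stuck-at-0

Fault-free values for test 1 (A=1, B=0, C=0): g0=1, g1=1, g2=1, g3=0, g4=1, giving Y=1. Observed 0.
Test 1: faults giving observed 0 are {g4 stuck-at-0}.
Only g4 stuck-at-0 is consistent with every test.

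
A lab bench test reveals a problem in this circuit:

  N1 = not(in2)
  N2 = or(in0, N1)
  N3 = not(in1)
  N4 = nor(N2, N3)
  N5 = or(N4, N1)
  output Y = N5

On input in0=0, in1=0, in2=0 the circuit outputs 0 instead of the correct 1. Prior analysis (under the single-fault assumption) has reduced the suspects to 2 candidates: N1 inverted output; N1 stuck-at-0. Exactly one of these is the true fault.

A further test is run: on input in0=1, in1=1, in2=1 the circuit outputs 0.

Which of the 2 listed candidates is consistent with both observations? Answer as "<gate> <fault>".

Evaluate each candidate on input in0=1, in1=1, in2=1:
  N1 inverted output: N1=1 [inverted output], N2=1, N3=0, N4=0, N5=1 → 1 — eliminated
  N1 stuck-at-0: N1=0 [stuck-at-0], N2=1, N3=0, N4=0, N5=0 → 0 — matches
Only N1 stuck-at-0 reproduces the observed 0.

N1 stuck-at-0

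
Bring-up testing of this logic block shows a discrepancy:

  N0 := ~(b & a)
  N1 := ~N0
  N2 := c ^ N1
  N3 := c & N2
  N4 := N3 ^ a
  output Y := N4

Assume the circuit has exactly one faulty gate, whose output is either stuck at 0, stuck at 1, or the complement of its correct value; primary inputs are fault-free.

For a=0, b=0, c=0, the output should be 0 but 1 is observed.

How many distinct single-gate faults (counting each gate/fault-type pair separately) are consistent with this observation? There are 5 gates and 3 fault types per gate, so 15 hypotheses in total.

Fault-free: N0=1, N1=0, N2=0, N3=0, N4=0 → 0. Observed 1.
  N0: none of the 3 fault types match ✗
  N1: none of the 3 fault types match ✗
  N2: none of the 3 fault types match ✗
  N3: stuck-at-1, inverted output ✓; others ✗
  N4: stuck-at-1, inverted output ✓; others ✗
Consistent faults: {N3 stuck-at-1, N3 inverted output, N4 stuck-at-1, N4 inverted output} — 4 in all.

4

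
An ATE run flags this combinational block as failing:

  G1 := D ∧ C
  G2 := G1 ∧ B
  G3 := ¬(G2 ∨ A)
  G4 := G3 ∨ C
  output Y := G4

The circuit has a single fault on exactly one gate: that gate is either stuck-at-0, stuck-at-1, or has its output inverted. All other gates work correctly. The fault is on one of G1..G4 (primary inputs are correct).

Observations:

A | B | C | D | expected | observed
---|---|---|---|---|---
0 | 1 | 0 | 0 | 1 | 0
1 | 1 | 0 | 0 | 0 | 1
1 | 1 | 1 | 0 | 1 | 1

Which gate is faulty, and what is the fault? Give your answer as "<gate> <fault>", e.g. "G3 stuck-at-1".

G3 inverted output

Fault-free values for test 1 (A=0, B=1, C=0, D=0): G1=0, G2=0, G3=1, G4=1, giving Y=1. Observed 0.
Test 1: faults giving observed 0 are {G1 stuck-at-1, G1 inverted output, G2 stuck-at-1, G2 inverted output, G3 stuck-at-0, G3 inverted output, G4 stuck-at-0, G4 inverted output}.
Test 2 (A=1, B=1, C=0, D=0): fault-free G1=0, G2=0, G3=0, G4=0 → 0; observed 1. Eliminates G1 stuck-at-1, G1 inverted output, G2 stuck-at-1, G2 inverted output, G3 stuck-at-0, G4 stuck-at-0.
Test 3 (A=1, B=1, C=1, D=0): fault-free G1=0, G2=0, G3=0, G4=1 → 1; observed 1. Eliminates G4 inverted output.
Only G3 inverted output is consistent with every test.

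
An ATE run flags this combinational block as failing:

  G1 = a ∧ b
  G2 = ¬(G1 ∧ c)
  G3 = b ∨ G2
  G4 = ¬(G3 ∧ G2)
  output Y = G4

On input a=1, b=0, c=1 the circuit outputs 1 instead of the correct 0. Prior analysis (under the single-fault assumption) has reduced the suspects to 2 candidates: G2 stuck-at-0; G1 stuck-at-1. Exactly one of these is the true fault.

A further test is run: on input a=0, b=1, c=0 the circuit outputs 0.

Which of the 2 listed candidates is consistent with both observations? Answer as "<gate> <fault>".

G1 stuck-at-1

Evaluate each candidate on input a=0, b=1, c=0:
  G2 stuck-at-0: G1=0, G2=0 [stuck-at-0], G3=1, G4=1 → 1 — eliminated
  G1 stuck-at-1: G1=1 [stuck-at-1], G2=1, G3=1, G4=0 → 0 — matches
Only G1 stuck-at-1 reproduces the observed 0.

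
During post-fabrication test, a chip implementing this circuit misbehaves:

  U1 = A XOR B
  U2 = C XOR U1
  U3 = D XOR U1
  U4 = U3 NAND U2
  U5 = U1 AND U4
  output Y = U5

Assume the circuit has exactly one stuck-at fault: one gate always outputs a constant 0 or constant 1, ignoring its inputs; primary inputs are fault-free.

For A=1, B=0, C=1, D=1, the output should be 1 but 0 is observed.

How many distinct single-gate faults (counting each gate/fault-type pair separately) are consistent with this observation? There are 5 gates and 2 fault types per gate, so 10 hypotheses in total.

3

Fault-free: U1=1, U2=0, U3=0, U4=1, U5=1 → 1. Observed 0.
  U1 stuck-at-0: output 0 ✓
  U1 stuck-at-1: output 1 ✗
  U2 stuck-at-0: output 1 ✗
  U2 stuck-at-1: output 1 ✗
  U3 stuck-at-0: output 1 ✗
  U3 stuck-at-1: output 1 ✗
  U4 stuck-at-0: output 0 ✓
  U4 stuck-at-1: output 1 ✗
  U5 stuck-at-0: output 0 ✓
  U5 stuck-at-1: output 1 ✗
Consistent faults: {U1 stuck-at-0, U4 stuck-at-0, U5 stuck-at-0} — 3 in all.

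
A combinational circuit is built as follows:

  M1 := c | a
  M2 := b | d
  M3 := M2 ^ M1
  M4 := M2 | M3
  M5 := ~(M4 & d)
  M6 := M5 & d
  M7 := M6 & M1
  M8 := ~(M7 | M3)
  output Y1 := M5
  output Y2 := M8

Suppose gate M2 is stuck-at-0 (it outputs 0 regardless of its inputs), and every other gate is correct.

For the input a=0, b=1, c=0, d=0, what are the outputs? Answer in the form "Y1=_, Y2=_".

Propagate with M2 forced: M1=0, M2=0 [stuck-at-0], M3=0, M4=0, M5=1, M6=0, M7=0, M8=1.
So the outputs are Y1=1, Y2=1. (Without the fault they would be Y1=1, Y2=0.)

Y1=1, Y2=1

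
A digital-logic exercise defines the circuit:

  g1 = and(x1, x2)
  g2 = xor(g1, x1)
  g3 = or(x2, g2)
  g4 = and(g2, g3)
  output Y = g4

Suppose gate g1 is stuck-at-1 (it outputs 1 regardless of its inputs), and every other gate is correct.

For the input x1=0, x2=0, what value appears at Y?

Propagate with g1 forced: g1=1 [stuck-at-1], g2=1, g3=1, g4=1.
So Y = 1. (Without the fault it would be 0.)

1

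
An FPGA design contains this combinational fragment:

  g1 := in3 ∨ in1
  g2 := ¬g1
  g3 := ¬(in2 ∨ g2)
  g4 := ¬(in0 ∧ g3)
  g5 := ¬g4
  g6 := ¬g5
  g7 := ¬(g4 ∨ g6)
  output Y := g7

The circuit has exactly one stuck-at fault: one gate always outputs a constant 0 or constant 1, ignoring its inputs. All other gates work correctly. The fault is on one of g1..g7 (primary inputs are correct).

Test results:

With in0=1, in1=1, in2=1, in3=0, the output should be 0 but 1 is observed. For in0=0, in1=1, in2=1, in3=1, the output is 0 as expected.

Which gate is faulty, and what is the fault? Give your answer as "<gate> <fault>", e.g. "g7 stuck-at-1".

Fault-free values for test 1 (in0=1, in1=1, in2=1, in3=0): g1=1, g2=0, g3=0, g4=1, g5=0, g6=1, g7=0, giving Y=0. Observed 1.
Test 1: faults giving observed 1 are {g3 stuck-at-1, g4 stuck-at-0, g7 stuck-at-1}.
Test 2 (in0=0, in1=1, in2=1, in3=1): fault-free g1=1, g2=0, g3=0, g4=1, g5=0, g6=1, g7=0 → 0; observed 0. Eliminates g4 stuck-at-0, g7 stuck-at-1.
Only g3 stuck-at-1 is consistent with every test.

g3 stuck-at-1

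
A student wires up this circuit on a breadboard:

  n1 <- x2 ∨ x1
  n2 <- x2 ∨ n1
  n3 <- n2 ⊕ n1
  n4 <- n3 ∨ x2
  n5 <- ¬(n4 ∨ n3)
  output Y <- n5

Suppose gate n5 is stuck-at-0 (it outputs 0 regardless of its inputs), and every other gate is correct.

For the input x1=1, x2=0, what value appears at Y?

Propagate with n5 forced: n1=1, n2=1, n3=0, n4=0, n5=0 [stuck-at-0].
So Y = 0. (Without the fault it would be 1.)

0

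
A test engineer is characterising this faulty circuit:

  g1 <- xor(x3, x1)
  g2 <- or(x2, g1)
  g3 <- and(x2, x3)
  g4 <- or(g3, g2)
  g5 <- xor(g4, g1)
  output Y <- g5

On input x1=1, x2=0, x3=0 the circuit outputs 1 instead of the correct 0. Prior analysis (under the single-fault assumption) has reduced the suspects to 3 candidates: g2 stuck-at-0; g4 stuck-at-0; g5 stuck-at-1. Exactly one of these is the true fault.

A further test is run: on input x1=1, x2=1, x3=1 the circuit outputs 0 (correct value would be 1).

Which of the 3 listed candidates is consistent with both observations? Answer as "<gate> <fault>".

g4 stuck-at-0

Evaluate each candidate on input x1=1, x2=1, x3=1:
  g2 stuck-at-0: g1=0, g2=0 [stuck-at-0], g3=1, g4=1, g5=1 → 1 — eliminated
  g4 stuck-at-0: g1=0, g2=1, g3=1, g4=0 [stuck-at-0], g5=0 → 0 — matches
  g5 stuck-at-1: g1=0, g2=1, g3=1, g4=1, g5=1 [stuck-at-1] → 1 — eliminated
Only g4 stuck-at-0 reproduces the observed 0.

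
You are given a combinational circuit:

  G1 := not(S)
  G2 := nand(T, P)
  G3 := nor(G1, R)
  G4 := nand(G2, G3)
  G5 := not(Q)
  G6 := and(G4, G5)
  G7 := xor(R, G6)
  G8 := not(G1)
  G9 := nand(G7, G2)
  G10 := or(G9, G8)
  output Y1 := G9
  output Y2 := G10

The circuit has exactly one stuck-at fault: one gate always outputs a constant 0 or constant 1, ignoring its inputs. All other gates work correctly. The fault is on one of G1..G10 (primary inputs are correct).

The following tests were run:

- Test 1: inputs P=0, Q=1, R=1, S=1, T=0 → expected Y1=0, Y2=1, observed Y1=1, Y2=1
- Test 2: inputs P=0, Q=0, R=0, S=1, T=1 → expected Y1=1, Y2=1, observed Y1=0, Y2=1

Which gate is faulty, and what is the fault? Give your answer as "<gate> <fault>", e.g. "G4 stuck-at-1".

Fault-free values for test 1 (P=0, Q=1, R=1, S=1, T=0): G1=0, G2=1, G3=0, G4=1, G5=0, G6=0, G7=1, G8=1, G9=0, G10=1, giving Y1=0, Y2=1. Observed Y1=1, Y2=1.
Test 1: faults giving observed Y1=1, Y2=1 are {G2 stuck-at-0, G5 stuck-at-1, G6 stuck-at-1, G7 stuck-at-0, G9 stuck-at-1}.
Test 2 (P=0, Q=0, R=0, S=1, T=1): fault-free G1=0, G2=1, G3=1, G4=0, G5=1, G6=0, G7=0, G8=1, G9=1, G10=1 → Y1=1, Y2=1; observed Y1=0, Y2=1. Eliminates G2 stuck-at-0, G5 stuck-at-1, G7 stuck-at-0, G9 stuck-at-1.
Only G6 stuck-at-1 is consistent with every test.

G6 stuck-at-1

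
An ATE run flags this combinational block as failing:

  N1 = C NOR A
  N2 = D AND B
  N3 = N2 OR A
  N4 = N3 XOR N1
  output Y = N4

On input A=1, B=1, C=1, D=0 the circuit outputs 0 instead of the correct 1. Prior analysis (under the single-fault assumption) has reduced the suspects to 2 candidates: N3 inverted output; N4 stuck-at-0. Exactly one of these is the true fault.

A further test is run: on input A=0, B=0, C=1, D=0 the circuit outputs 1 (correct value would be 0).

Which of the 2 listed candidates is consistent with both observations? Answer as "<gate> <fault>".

N3 inverted output

Evaluate each candidate on input A=0, B=0, C=1, D=0:
  N3 inverted output: N1=0, N2=0, N3=1 [inverted output], N4=1 → 1 — matches
  N4 stuck-at-0: N1=0, N2=0, N3=0, N4=0 [stuck-at-0] → 0 — eliminated
Only N3 inverted output reproduces the observed 1.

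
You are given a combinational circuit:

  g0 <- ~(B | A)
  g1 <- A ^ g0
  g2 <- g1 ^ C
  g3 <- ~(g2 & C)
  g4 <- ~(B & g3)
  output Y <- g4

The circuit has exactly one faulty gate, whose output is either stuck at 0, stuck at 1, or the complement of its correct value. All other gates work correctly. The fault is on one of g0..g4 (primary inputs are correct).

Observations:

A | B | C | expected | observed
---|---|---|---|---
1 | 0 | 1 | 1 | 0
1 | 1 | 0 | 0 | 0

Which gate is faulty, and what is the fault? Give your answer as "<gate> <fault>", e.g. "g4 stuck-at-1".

g4 stuck-at-0

Fault-free values for test 1 (A=1, B=0, C=1): g0=0, g1=1, g2=0, g3=1, g4=1, giving Y=1. Observed 0.
Test 1: faults giving observed 0 are {g4 stuck-at-0, g4 inverted output}.
Test 2 (A=1, B=1, C=0): fault-free g0=0, g1=1, g2=1, g3=1, g4=0 → 0; observed 0. Eliminates g4 inverted output.
Only g4 stuck-at-0 is consistent with every test.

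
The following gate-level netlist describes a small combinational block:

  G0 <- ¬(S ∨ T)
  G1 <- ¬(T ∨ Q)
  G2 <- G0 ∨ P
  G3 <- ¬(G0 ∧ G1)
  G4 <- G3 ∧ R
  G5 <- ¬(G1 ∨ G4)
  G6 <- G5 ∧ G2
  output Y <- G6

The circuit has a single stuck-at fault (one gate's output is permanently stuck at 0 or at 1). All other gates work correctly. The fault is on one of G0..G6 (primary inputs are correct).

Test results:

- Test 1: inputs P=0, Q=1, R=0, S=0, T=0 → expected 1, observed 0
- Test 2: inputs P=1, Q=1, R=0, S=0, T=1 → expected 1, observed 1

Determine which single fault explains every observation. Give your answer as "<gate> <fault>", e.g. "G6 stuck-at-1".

Fault-free values for test 1 (P=0, Q=1, R=0, S=0, T=0): G0=1, G1=0, G2=1, G3=1, G4=0, G5=1, G6=1, giving Y=1. Observed 0.
Test 1: faults giving observed 0 are {G0 stuck-at-0, G1 stuck-at-1, G2 stuck-at-0, G4 stuck-at-1, G5 stuck-at-0, G6 stuck-at-0}.
Test 2 (P=1, Q=1, R=0, S=0, T=1): fault-free G0=0, G1=0, G2=1, G3=1, G4=0, G5=1, G6=1 → 1; observed 1. Eliminates G1 stuck-at-1, G2 stuck-at-0, G4 stuck-at-1, G5 stuck-at-0, G6 stuck-at-0.
Only G0 stuck-at-0 is consistent with every test.

G0 stuck-at-0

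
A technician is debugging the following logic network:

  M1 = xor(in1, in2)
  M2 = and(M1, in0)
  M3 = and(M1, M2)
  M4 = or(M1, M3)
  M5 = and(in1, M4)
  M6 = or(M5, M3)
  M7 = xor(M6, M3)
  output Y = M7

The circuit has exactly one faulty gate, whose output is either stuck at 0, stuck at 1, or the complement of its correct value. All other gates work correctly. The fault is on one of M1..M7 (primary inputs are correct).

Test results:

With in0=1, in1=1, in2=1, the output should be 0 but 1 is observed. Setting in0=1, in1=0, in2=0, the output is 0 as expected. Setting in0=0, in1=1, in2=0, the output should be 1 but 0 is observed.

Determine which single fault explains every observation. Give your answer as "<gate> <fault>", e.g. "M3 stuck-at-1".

Fault-free values for test 1 (in0=1, in1=1, in2=1): M1=0, M2=0, M3=0, M4=0, M5=0, M6=0, M7=0, giving Y=0. Observed 1.
Test 1: faults giving observed 1 are {M4 stuck-at-1, M4 inverted output, M5 stuck-at-1, M5 inverted output, M6 stuck-at-1, M6 inverted output, M7 stuck-at-1, M7 inverted output}.
Test 2 (in0=1, in1=0, in2=0): fault-free M1=0, M2=0, M3=0, M4=0, M5=0, M6=0, M7=0 → 0; observed 0. Eliminates M5 stuck-at-1, M5 inverted output, M6 stuck-at-1, M6 inverted output, M7 stuck-at-1, M7 inverted output.
Test 3 (in0=0, in1=1, in2=0): fault-free M1=1, M2=0, M3=0, M4=1, M5=1, M6=1, M7=1 → 1; observed 0. Eliminates M4 stuck-at-1.
Only M4 inverted output is consistent with every test.

M4 inverted output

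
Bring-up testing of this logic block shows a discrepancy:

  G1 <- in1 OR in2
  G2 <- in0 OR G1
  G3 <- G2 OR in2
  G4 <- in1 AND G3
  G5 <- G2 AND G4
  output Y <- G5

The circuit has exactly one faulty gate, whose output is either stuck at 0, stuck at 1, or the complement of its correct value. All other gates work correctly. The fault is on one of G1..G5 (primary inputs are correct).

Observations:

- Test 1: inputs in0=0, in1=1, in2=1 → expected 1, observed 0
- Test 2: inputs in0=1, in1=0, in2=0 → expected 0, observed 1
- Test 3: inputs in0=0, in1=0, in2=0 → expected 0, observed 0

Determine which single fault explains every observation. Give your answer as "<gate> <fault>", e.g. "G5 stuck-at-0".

G4 inverted output

Fault-free values for test 1 (in0=0, in1=1, in2=1): G1=1, G2=1, G3=1, G4=1, G5=1, giving Y=1. Observed 0.
Test 1: faults giving observed 0 are {G1 stuck-at-0, G1 inverted output, G2 stuck-at-0, G2 inverted output, G3 stuck-at-0, G3 inverted output, G4 stuck-at-0, G4 inverted output, G5 stuck-at-0, G5 inverted output}.
Test 2 (in0=1, in1=0, in2=0): fault-free G1=0, G2=1, G3=1, G4=0, G5=0 → 0; observed 1. Eliminates G1 stuck-at-0, G1 inverted output, G2 stuck-at-0, G2 inverted output, G3 stuck-at-0, G3 inverted output, G4 stuck-at-0, G5 stuck-at-0.
Test 3 (in0=0, in1=0, in2=0): fault-free G1=0, G2=0, G3=0, G4=0, G5=0 → 0; observed 0. Eliminates G5 inverted output.
Only G4 inverted output is consistent with every test.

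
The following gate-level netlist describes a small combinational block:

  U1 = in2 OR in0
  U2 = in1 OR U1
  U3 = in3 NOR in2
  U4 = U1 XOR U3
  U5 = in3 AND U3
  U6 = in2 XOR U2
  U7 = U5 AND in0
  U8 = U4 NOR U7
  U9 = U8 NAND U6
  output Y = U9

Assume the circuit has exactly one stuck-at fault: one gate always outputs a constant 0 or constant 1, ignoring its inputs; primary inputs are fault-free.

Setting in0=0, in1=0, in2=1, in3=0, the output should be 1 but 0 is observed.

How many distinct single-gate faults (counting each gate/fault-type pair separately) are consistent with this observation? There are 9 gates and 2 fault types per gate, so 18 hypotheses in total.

Fault-free: U1=1, U2=1, U3=0, U4=1, U5=0, U6=0, U7=0, U8=0, U9=1 → 1. Observed 0.
  U1: stuck-at-0 ✓; others ✗
  U2: none of the 2 fault types match ✗
  U3: none of the 2 fault types match ✗
  U4: none of the 2 fault types match ✗
  U5: none of the 2 fault types match ✗
  U6: none of the 2 fault types match ✗
  U7: none of the 2 fault types match ✗
  U8: none of the 2 fault types match ✗
  U9: stuck-at-0 ✓; others ✗
Consistent faults: {U1 stuck-at-0, U9 stuck-at-0} — 2 in all.

2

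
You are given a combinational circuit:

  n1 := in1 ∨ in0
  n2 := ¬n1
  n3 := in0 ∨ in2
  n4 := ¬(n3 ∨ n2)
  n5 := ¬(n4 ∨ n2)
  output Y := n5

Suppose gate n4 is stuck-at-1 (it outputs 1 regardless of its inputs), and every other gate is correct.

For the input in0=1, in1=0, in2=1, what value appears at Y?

0

Propagate with n4 forced: n1=1, n2=0, n3=1, n4=1 [stuck-at-1], n5=0.
So Y = 0. (Without the fault it would be 1.)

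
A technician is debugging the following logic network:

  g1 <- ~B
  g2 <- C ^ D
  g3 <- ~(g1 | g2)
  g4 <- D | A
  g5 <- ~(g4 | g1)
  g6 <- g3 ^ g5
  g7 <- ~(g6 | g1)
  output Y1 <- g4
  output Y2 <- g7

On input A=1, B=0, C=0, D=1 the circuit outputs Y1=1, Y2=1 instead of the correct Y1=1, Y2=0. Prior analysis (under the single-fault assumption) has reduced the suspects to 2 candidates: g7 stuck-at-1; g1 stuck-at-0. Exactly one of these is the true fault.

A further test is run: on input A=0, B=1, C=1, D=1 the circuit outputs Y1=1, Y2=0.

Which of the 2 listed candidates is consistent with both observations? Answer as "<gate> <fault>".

Evaluate each candidate on input A=0, B=1, C=1, D=1:
  g7 stuck-at-1: g1=0, g2=0, g3=1, g4=1, g5=0, g6=1, g7=1 [stuck-at-1] → Y1=1, Y2=1 — eliminated
  g1 stuck-at-0: g1=0 [stuck-at-0], g2=0, g3=1, g4=1, g5=0, g6=1, g7=0 → Y1=1, Y2=0 — matches
Only g1 stuck-at-0 reproduces the observed Y1=1, Y2=0.

g1 stuck-at-0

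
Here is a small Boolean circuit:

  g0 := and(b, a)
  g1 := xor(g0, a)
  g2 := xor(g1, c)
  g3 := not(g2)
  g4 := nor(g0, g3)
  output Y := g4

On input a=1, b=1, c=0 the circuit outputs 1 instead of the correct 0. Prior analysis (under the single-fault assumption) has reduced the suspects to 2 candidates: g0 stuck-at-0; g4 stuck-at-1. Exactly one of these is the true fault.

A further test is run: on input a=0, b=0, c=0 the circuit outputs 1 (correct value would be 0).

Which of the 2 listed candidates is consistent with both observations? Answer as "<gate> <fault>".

Evaluate each candidate on input a=0, b=0, c=0:
  g0 stuck-at-0: g0=0 [stuck-at-0], g1=0, g2=0, g3=1, g4=0 → 0 — eliminated
  g4 stuck-at-1: g0=0, g1=0, g2=0, g3=1, g4=1 [stuck-at-1] → 1 — matches
Only g4 stuck-at-1 reproduces the observed 1.

g4 stuck-at-1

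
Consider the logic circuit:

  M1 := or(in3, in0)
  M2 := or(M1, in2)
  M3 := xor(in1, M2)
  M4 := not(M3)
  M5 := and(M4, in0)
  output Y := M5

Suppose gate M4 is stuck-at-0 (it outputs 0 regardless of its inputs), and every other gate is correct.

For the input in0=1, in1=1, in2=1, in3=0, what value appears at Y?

0

Propagate with M4 forced: M1=1, M2=1, M3=0, M4=0 [stuck-at-0], M5=0.
So Y = 0. (Without the fault it would be 1.)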